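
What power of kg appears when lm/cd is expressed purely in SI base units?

0

lm = cd.
Combining: cd⁻¹·lm = cd⁻¹ · cd = 1.
The exponent of kg is 0.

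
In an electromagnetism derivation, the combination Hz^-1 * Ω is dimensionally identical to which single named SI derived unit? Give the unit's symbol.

Hz = 1/s = s⁻¹ (frequency is cycles per second).
So Hz⁻¹ = s.
Ω = V/A (resistance = voltage per current),
    = kg·m²·s⁻³·A⁻².
Combining: Hz⁻¹·Ω = s · (kg·m²·s⁻³·A⁻²) = kg·m²·s⁻²·A⁻².
kg·m²·s⁻²·A⁻² is the base-SI form of the henry.

H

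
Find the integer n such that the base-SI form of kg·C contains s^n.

1

C = A·s = s·A (charge = current × time).
Combining: kg·C = kg · (s·A) = kg·s·A.
The exponent of s is 1.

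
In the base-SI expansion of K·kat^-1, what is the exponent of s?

1

kat = mol/s = s⁻¹·mol (catalytic activity).
So kat⁻¹ = s·mol⁻¹.
Combining: K·kat⁻¹ = K · (s·mol⁻¹) = s·K·mol⁻¹.
The exponent of s is 1.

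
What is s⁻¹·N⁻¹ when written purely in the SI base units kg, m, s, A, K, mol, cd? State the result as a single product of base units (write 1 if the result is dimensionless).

kg⁻¹·m⁻¹·s

N = kg·m·s⁻².
So N⁻¹ = kg⁻¹·m⁻¹·s².
Combining: s⁻¹·N⁻¹ = s⁻¹ · (kg⁻¹·m⁻¹·s²) = kg⁻¹·m⁻¹·s.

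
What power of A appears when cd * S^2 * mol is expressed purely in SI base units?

4

S = kg⁻¹·m⁻²·s³·A².
So S² = kg⁻²·m⁻⁴·s⁶·A⁴.
Combining: cd·S²·mol = cd · (kg⁻²·m⁻⁴·s⁶·A⁴) · mol = kg⁻²·m⁻⁴·s⁶·A⁴·mol·cd.
The exponent of A is 4.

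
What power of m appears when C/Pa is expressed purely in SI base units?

Pa = N/m² (pressure = force per area),
    = kg·m⁻¹·s⁻².
So Pa⁻¹ = kg⁻¹·m·s².
C = A·s = s·A (charge = current × time).
Combining: Pa⁻¹·C = (kg⁻¹·m·s²) · (s·A) = kg⁻¹·m·s³·A.
The exponent of m is 1.

1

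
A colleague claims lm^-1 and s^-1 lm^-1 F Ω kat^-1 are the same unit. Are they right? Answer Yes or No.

Left side:
  lm = cd.
  So lm⁻¹ = cd⁻¹.
Right side:
  lm = cd·sr = cd (luminous flux; sr is dimensionless).
  So lm⁻¹ = cd⁻¹.
  F = C/V (capacitance = charge per voltage),
      = A·s/(kg·m²·s⁻³·A⁻¹) (substituting C and V),
      = kg⁻¹·m⁻²·s⁴·A².
  Ω = V/A (resistance = voltage per current),
      = kg·m²·s⁻³·A⁻².
  kat = mol/s = s⁻¹·mol (catalytic activity).
  So kat⁻¹ = s·mol⁻¹.
  Combining: s⁻¹·lm⁻¹·F·Ω·kat⁻¹ = s⁻¹ · cd⁻¹ · (kg⁻¹·m⁻²·s⁴·A²) · (kg·m²·s⁻³·A⁻²) · (s·mol⁻¹) = s·mol⁻¹·cd⁻¹.
Left is cd⁻¹; right is s·mol⁻¹·cd⁻¹ — different.

No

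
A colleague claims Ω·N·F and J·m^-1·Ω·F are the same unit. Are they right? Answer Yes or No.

Left side:
  Ω = V/A (resistance = voltage per current),
      = kg·m²·s⁻³·A⁻².
  N = kg·m/s² = kg·m·s⁻² (force = mass × acceleration).
  F = C/V (capacitance = charge per voltage),
      = A·s/(kg·m²·s⁻³·A⁻¹) (substituting C and V),
      = kg⁻¹·m⁻²·s⁴·A².
  Combining: Ω·N·F = (kg·m²·s⁻³·A⁻²) · (kg·m·s⁻²) · (kg⁻¹·m⁻²·s⁴·A²) = kg·m·s⁻¹.
Right side:
  J = N·m (work = force × distance),
      = kg·m²·s⁻².
  Ω = V/A (resistance = voltage per current),
      = kg·m²·s⁻³·A⁻².
  F = C/V (capacitance = charge per voltage),
      = A·s/(kg·m²·s⁻³·A⁻¹) (substituting C and V),
      = kg⁻¹·m⁻²·s⁴·A².
  Combining: J·m⁻¹·Ω·F = (kg·m²·s⁻²) · m⁻¹ · (kg·m²·s⁻³·A⁻²) · (kg⁻¹·m⁻²·s⁴·A²) = kg·m·s⁻¹.
Both reduce to kg·m·s⁻¹.

Yes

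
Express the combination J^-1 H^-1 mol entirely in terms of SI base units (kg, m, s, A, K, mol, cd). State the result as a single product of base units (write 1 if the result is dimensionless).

kg⁻²·m⁻⁴·s⁴·A²·mol

J = N·m (work = force × distance),
    = kg·m²·s⁻².
So J⁻¹ = kg⁻¹·m⁻²·s².
H = Wb/A (inductance = flux per current),
    = kg·m²·s⁻²·A⁻².
So H⁻¹ = kg⁻¹·m⁻²·s²·A².
Combining: J⁻¹·H⁻¹·mol = (kg⁻¹·m⁻²·s²) · (kg⁻¹·m⁻²·s²·A²) · mol = kg⁻²·m⁻⁴·s⁴·A²·mol.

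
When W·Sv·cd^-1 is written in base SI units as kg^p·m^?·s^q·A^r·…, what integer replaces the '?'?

4

W = kg·m²·s⁻³.
Sv = m²·s⁻².
Combining: W·Sv·cd⁻¹ = (kg·m²·s⁻³) · (m²·s⁻²) · cd⁻¹ = kg·m⁴·s⁻⁵·cd⁻¹.
The exponent of m is 4.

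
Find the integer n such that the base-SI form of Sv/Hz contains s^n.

-1

Sv = J/kg (equivalent dose = energy per mass),
    = m²·s⁻².
Hz = 1/s = s⁻¹ (frequency is cycles per second).
So Hz⁻¹ = s.
Combining: Sv·Hz⁻¹ = (m²·s⁻²) · s = m²·s⁻¹.
The exponent of s is -1.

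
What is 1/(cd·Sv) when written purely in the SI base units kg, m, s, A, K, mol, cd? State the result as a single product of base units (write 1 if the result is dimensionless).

Sv = m²·s⁻².
So Sv⁻¹ = m⁻²·s².
Combining: cd⁻¹·Sv⁻¹ = cd⁻¹ · (m⁻²·s²) = m⁻²·s²·cd⁻¹.

m⁻²·s²·cd⁻¹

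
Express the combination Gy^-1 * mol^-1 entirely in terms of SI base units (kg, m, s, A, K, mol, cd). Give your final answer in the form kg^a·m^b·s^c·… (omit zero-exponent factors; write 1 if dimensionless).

m⁻²·s²·mol⁻¹

Gy = m²·s⁻².
So Gy⁻¹ = m⁻²·s².
Combining: Gy⁻¹·mol⁻¹ = (m⁻²·s²) · mol⁻¹ = m⁻²·s²·mol⁻¹.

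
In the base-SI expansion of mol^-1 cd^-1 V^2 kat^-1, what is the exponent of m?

4

V = W/A (potential = power per current),
    = kg·m²·s⁻³·A⁻¹.
So V² = kg²·m⁴·s⁻⁶·A⁻².
kat = mol/s = s⁻¹·mol (catalytic activity).
So kat⁻¹ = s·mol⁻¹.
Combining: mol⁻¹·cd⁻¹·V²·kat⁻¹ = mol⁻¹ · cd⁻¹ · (kg²·m⁴·s⁻⁶·A⁻²) · (s·mol⁻¹) = kg²·m⁴·s⁻⁵·A⁻²·mol⁻²·cd⁻¹.
The exponent of m is 4.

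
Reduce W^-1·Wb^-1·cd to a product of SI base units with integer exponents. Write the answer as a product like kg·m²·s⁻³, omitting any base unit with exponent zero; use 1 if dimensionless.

W = kg·m²·s⁻³.
So W⁻¹ = kg⁻¹·m⁻²·s³.
Wb = kg·m²·s⁻²·A⁻¹.
So Wb⁻¹ = kg⁻¹·m⁻²·s²·A.
Combining: W⁻¹·Wb⁻¹·cd = (kg⁻¹·m⁻²·s³) · (kg⁻¹·m⁻²·s²·A) · cd = kg⁻²·m⁻⁴·s⁵·A·cd.

kg⁻²·m⁻⁴·s⁵·A·cd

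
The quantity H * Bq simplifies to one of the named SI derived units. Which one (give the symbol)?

Ω

H = Wb/A (inductance = flux per current),
    = kg·m²·s⁻²·A⁻².
Bq = 1/s = s⁻¹ (activity is decays per second).
Combining: H·Bq = (kg·m²·s⁻²·A⁻²) · s⁻¹ = kg·m²·s⁻³·A⁻².
kg·m²·s⁻³·A⁻² is the base-SI form of the ohm.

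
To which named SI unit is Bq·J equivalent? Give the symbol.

Bq = 1/s = s⁻¹ (activity is decays per second).
J = N·m (work = force × distance),
    = kg·m²·s⁻².
Combining: Bq·J = s⁻¹ · (kg·m²·s⁻²) = kg·m²·s⁻³.
kg·m²·s⁻³ is the base-SI form of the watt.

W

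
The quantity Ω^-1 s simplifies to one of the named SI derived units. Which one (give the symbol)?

F

Ω = kg·m²·s⁻³·A⁻².
So Ω⁻¹ = kg⁻¹·m⁻²·s³·A².
Combining: Ω⁻¹·s = (kg⁻¹·m⁻²·s³·A²) · s = kg⁻¹·m⁻²·s⁴·A².
kg⁻¹·m⁻²·s⁴·A² is the base-SI form of the farad.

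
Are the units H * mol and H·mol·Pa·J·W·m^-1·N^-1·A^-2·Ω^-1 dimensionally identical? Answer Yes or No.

No

Left side:
  H = Wb/A (inductance = flux per current),
      = kg·m²·s⁻²·A⁻².
  Combining: H·mol = (kg·m²·s⁻²·A⁻²) · mol = kg·m²·s⁻²·A⁻²·mol.
Right side:
  H = Wb/A (inductance = flux per current),
      = kg·m²·s⁻²·A⁻².
  Pa = N/m² (pressure = force per area),
      = kg·m⁻¹·s⁻².
  J = N·m (work = force × distance),
      = kg·m²·s⁻².
  W = J/s (power = energy per time),
      = kg·m²·s⁻³.
  N = kg·m/s² = kg·m·s⁻² (force = mass × acceleration).
  So N⁻¹ = kg⁻¹·m⁻¹·s².
  Ω = V/A (resistance = voltage per current),
      = kg·m²·s⁻³·A⁻².
  So Ω⁻¹ = kg⁻¹·m⁻²·s³·A².
  Combining: H·mol·Pa·J·W·m⁻¹·N⁻¹·A⁻²·Ω⁻¹ = (kg·m²·s⁻²·A⁻²) · mol · (kg·m⁻¹·s⁻²) · (kg·m²·s⁻²) · (kg·m²·s⁻³) · m⁻¹ · (kg⁻¹·m⁻¹·s²) · A⁻² · (kg⁻¹·m⁻²·s³·A²) = kg²·m·s⁻⁴·A⁻²·mol.
Left is kg·m²·s⁻²·A⁻²·mol; right is kg²·m·s⁻⁴·A⁻²·mol — different.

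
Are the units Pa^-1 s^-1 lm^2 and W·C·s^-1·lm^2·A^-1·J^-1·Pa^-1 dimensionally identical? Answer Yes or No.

Left side:
  Pa = kg·m⁻¹·s⁻².
  So Pa⁻¹ = kg⁻¹·m·s².
  lm = cd.
  So lm² = cd².
  Combining: Pa⁻¹·s⁻¹·lm² = (kg⁻¹·m·s²) · s⁻¹ · cd² = kg⁻¹·m·s·cd².
Right side:
  W = J/s (power = energy per time),
      = kg·m²·s⁻³.
  C = A·s = s·A (charge = current × time).
  lm = cd·sr = cd (luminous flux; sr is dimensionless).
  So lm² = cd².
  J = N·m (work = force × distance),
      = kg·m²·s⁻².
  So J⁻¹ = kg⁻¹·m⁻²·s².
  Pa = N/m² (pressure = force per area),
      = kg·m⁻¹·s⁻².
  So Pa⁻¹ = kg⁻¹·m·s².
  Combining: W·C·s⁻¹·lm²·A⁻¹·J⁻¹·Pa⁻¹ = (kg·m²·s⁻³) · (s·A) · s⁻¹ · cd² · A⁻¹ · (kg⁻¹·m⁻²·s²) · (kg⁻¹·m·s²) = kg⁻¹·m·s·cd².
Both reduce to kg⁻¹·m·s·cd².

Yes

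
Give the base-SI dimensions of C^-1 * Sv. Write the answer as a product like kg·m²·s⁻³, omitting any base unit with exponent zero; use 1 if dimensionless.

C = A·s = s·A (charge = current × time).
So C⁻¹ = s⁻¹·A⁻¹.
Sv = J/kg (equivalent dose = energy per mass),
    = m²·s⁻².
Combining: C⁻¹·Sv = (s⁻¹·A⁻¹) · (m²·s⁻²) = m²·s⁻³·A⁻¹.

m²·s⁻³·A⁻¹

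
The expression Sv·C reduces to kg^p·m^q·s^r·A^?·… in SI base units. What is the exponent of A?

1

Sv = J/kg (equivalent dose = energy per mass),
    = m²·s⁻².
C = A·s = s·A (charge = current × time).
Combining: Sv·C = (m²·s⁻²) · (s·A) = m²·s⁻¹·A.
The exponent of A is 1.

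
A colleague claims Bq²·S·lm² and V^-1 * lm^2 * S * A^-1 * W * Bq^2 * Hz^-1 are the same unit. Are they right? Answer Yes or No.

No

Left side:
  Bq = 1/s = s⁻¹ (activity is decays per second).
  So Bq² = s⁻².
  S = 1/Ω (conductance is reciprocal resistance),
      = kg⁻¹·m⁻²·s³·A².
  lm = cd·sr = cd (luminous flux; sr is dimensionless).
  So lm² = cd².
  Combining: Bq²·S·lm² = s⁻² · (kg⁻¹·m⁻²·s³·A²) · cd² = kg⁻¹·m⁻²·s·A²·cd².
Right side:
  V = kg·m²·s⁻³·A⁻¹.
  So V⁻¹ = kg⁻¹·m⁻²·s³·A.
  lm = cd.
  So lm² = cd².
  S = kg⁻¹·m⁻²·s³·A².
  W = kg·m²·s⁻³.
  Bq = s⁻¹.
  So Bq² = s⁻².
  Hz = s⁻¹.
  So Hz⁻¹ = s.
  Combining: V⁻¹·lm²·S·A⁻¹·W·Bq²·Hz⁻¹ = (kg⁻¹·m⁻²·s³·A) · cd² · (kg⁻¹·m⁻²·s³·A²) · A⁻¹ · (kg·m²·s⁻³) · s⁻² · s = kg⁻¹·m⁻²·s²·A²·cd².
Left is kg⁻¹·m⁻²·s·A²·cd²; right is kg⁻¹·m⁻²·s²·A²·cd² — different.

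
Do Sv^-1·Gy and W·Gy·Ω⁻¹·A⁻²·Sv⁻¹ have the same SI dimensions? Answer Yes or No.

Left side:
  Sv = J/kg (equivalent dose = energy per mass),
      = m²·s⁻².
  So Sv⁻¹ = m⁻²·s².
  Gy = J/kg (absorbed dose = energy per mass),
      = m²·s⁻².
  Combining: Sv⁻¹·Gy = (m⁻²·s²) · (m²·s⁻²) = 1.
Right side:
  W = J/s (power = energy per time),
      = kg·m²·s⁻³.
  Gy = J/kg (absorbed dose = energy per mass),
      = m²·s⁻².
  Ω = V/A (resistance = voltage per current),
      = kg·m²·s⁻³·A⁻².
  So Ω⁻¹ = kg⁻¹·m⁻²·s³·A².
  Sv = J/kg (equivalent dose = energy per mass),
      = m²·s⁻².
  So Sv⁻¹ = m⁻²·s².
  Combining: W·Gy·Ω⁻¹·A⁻²·Sv⁻¹ = (kg·m²·s⁻³) · (m²·s⁻²) · (kg⁻¹·m⁻²·s³·A²) · A⁻² · (m⁻²·s²) = 1.
Both reduce to 1.

Yes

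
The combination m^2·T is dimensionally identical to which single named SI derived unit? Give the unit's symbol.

Wb

T = Wb/m² (flux density = flux per area),
    = kg·s⁻²·A⁻¹.
Combining: m²·T = m² · (kg·s⁻²·A⁻¹) = kg·m²·s⁻²·A⁻¹.
kg·m²·s⁻²·A⁻¹ is the base-SI form of the weber.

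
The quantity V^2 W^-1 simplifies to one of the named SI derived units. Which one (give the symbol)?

V = W/A (potential = power per current),
    = kg·m²·s⁻³·A⁻¹.
So V² = kg²·m⁴·s⁻⁶·A⁻².
W = J/s (power = energy per time),
    = kg·m²·s⁻³.
So W⁻¹ = kg⁻¹·m⁻²·s³.
Combining: V²·W⁻¹ = (kg²·m⁴·s⁻⁶·A⁻²) · (kg⁻¹·m⁻²·s³) = kg·m²·s⁻³·A⁻².
kg·m²·s⁻³·A⁻² is the base-SI form of the ohm.

Ω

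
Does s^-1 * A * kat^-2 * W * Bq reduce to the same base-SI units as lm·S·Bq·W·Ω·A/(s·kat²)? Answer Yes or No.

No

Left side:
  kat = s⁻¹·mol.
  So kat⁻² = s²·mol⁻².
  W = kg·m²·s⁻³.
  Bq = s⁻¹.
  Combining: s⁻¹·A·kat⁻²·W·Bq = s⁻¹ · A · (s²·mol⁻²) · (kg·m²·s⁻³) · s⁻¹ = kg·m²·s⁻³·A·mol⁻².
Right side:
  lm = cd·sr = cd (luminous flux; sr is dimensionless).
  S = 1/Ω (conductance is reciprocal resistance),
      = kg⁻¹·m⁻²·s³·A².
  Bq = 1/s = s⁻¹ (activity is decays per second).
  kat = mol/s = s⁻¹·mol (catalytic activity).
  So kat⁻² = s²·mol⁻².
  W = J/s (power = energy per time),
      = kg·m²·s⁻³.
  Ω = V/A (resistance = voltage per current),
      = kg·m²·s⁻³·A⁻².
  Combining: lm·s⁻¹·S·Bq·kat⁻²·W·Ω·A = cd · s⁻¹ · (kg⁻¹·m⁻²·s³·A²) · s⁻¹ · (s²·mol⁻²) · (kg·m²·s⁻³) · (kg·m²·s⁻³·A⁻²) · A = kg·m²·s⁻³·A·mol⁻²·cd.
Left is kg·m²·s⁻³·A·mol⁻²; right is kg·m²·s⁻³·A·mol⁻²·cd — different.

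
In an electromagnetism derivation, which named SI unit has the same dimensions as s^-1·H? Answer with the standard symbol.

H = Wb/A (inductance = flux per current),
    = kg·m²·s⁻²·A⁻².
Combining: s⁻¹·H = s⁻¹ · (kg·m²·s⁻²·A⁻²) = kg·m²·s⁻³·A⁻².
kg·m²·s⁻³·A⁻² is the base-SI form of the ohm.

Ω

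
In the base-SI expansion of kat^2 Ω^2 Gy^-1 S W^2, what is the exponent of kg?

kat = mol/s = s⁻¹·mol (catalytic activity).
So kat² = s⁻²·mol².
Ω = V/A (resistance = voltage per current),
    = kg·m²·s⁻³·A⁻².
So Ω² = kg²·m⁴·s⁻⁶·A⁻⁴.
Gy = J/kg (absorbed dose = energy per mass),
    = m²·s⁻².
So Gy⁻¹ = m⁻²·s².
S = 1/Ω (conductance is reciprocal resistance),
    = kg⁻¹·m⁻²·s³·A².
W = J/s (power = energy per time),
    = kg·m²·s⁻³.
So W² = kg²·m⁴·s⁻⁶.
Combining: kat²·Ω²·Gy⁻¹·S·W² = (s⁻²·mol²) · (kg²·m⁴·s⁻⁶·A⁻⁴) · (m⁻²·s²) · (kg⁻¹·m⁻²·s³·A²) · (kg²·m⁴·s⁻⁶) = kg³·m⁴·s⁻⁹·A⁻²·mol².
The exponent of kg is 3.

3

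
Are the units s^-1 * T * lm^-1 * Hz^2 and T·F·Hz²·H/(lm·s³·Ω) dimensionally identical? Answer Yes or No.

No

Left side:
  T = Wb/m² (flux density = flux per area),
      = kg·s⁻²·A⁻¹.
  lm = cd·sr = cd (luminous flux; sr is dimensionless).
  So lm⁻¹ = cd⁻¹.
  Hz = 1/s = s⁻¹ (frequency is cycles per second).
  So Hz² = s⁻².
  Combining: s⁻¹·T·lm⁻¹·Hz² = s⁻¹ · (kg·s⁻²·A⁻¹) · cd⁻¹ · s⁻² = kg·s⁻⁵·A⁻¹·cd⁻¹.
Right side:
  lm = cd·sr = cd (luminous flux; sr is dimensionless).
  So lm⁻¹ = cd⁻¹.
  T = Wb/m² (flux density = flux per area),
      = kg·s⁻²·A⁻¹.
  Ω = V/A (resistance = voltage per current),
      = kg·m²·s⁻³·A⁻².
  So Ω⁻¹ = kg⁻¹·m⁻²·s³·A².
  F = C/V (capacitance = charge per voltage),
      = A·s/(kg·m²·s⁻³·A⁻¹) (substituting C and V),
      = kg⁻¹·m⁻²·s⁴·A².
  Hz = 1/s = s⁻¹ (frequency is cycles per second).
  So Hz² = s⁻².
  H = Wb/A (inductance = flux per current),
      = kg·m²·s⁻²·A⁻².
  Combining: lm⁻¹·s⁻³·T·Ω⁻¹·F·Hz²·H = cd⁻¹ · s⁻³ · (kg·s⁻²·A⁻¹) · (kg⁻¹·m⁻²·s³·A²) · (kg⁻¹·m⁻²·s⁴·A²) · s⁻² · (kg·m²·s⁻²·A⁻²) = m⁻²·s⁻²·A·cd⁻¹.
Left is kg·s⁻⁵·A⁻¹·cd⁻¹; right is m⁻²·s⁻²·A·cd⁻¹ — different.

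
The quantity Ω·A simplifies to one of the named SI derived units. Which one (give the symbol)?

V

Ω = V/A (resistance = voltage per current),
    = kg·m²·s⁻³·A⁻².
Combining: Ω·A = (kg·m²·s⁻³·A⁻²) · A = kg·m²·s⁻³·A⁻¹.
kg·m²·s⁻³·A⁻¹ is the base-SI form of the volt.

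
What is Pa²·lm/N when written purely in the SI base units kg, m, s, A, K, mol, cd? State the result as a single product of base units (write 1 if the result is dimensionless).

N = kg·m·s⁻².
So N⁻¹ = kg⁻¹·m⁻¹·s².
Pa = kg·m⁻¹·s⁻².
So Pa² = kg²·m⁻²·s⁻⁴.
lm = cd.
Combining: N⁻¹·Pa²·lm = (kg⁻¹·m⁻¹·s²) · (kg²·m⁻²·s⁻⁴) · cd = kg·m⁻³·s⁻²·cd.

kg·m⁻³·s⁻²·cd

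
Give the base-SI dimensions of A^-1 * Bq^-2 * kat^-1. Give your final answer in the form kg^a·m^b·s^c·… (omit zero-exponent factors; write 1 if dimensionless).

Bq = s⁻¹.
So Bq⁻² = s².
kat = s⁻¹·mol.
So kat⁻¹ = s·mol⁻¹.
Combining: A⁻¹·Bq⁻²·kat⁻¹ = A⁻¹ · s² · (s·mol⁻¹) = s³·A⁻¹·mol⁻¹.

s³·A⁻¹·mol⁻¹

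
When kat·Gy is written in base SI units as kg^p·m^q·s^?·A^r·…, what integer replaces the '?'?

-3

kat = mol/s = s⁻¹·mol (catalytic activity).
Gy = J/kg (absorbed dose = energy per mass),
    = m²·s⁻².
Combining: kat·Gy = (s⁻¹·mol) · (m²·s⁻²) = m²·s⁻³·mol.
The exponent of s is -3.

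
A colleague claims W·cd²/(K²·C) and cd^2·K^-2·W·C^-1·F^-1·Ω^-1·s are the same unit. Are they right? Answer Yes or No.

Yes

Left side:
  W = kg·m²·s⁻³.
  C = s·A.
  So C⁻¹ = s⁻¹·A⁻¹.
  Combining: W·K⁻²·cd²·C⁻¹ = (kg·m²·s⁻³) · K⁻² · cd² · (s⁻¹·A⁻¹) = kg·m²·s⁻⁴·A⁻¹·K⁻²·cd².
Right side:
  W = kg·m²·s⁻³.
  C = s·A.
  So C⁻¹ = s⁻¹·A⁻¹.
  F = kg⁻¹·m⁻²·s⁴·A².
  So F⁻¹ = kg·m²·s⁻⁴·A⁻².
  Ω = kg·m²·s⁻³·A⁻².
  So Ω⁻¹ = kg⁻¹·m⁻²·s³·A².
  Combining: cd²·K⁻²·W·C⁻¹·F⁻¹·Ω⁻¹·s = cd² · K⁻² · (kg·m²·s⁻³) · (s⁻¹·A⁻¹) · (kg·m²·s⁻⁴·A⁻²) · (kg⁻¹·m⁻²·s³·A²) · s = kg·m²·s⁻⁴·A⁻¹·K⁻²·cd².
Both reduce to kg·m²·s⁻⁴·A⁻¹·K⁻²·cd².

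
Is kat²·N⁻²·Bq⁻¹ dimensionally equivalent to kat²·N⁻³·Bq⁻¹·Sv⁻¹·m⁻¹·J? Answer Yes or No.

No

Left side:
  kat = s⁻¹·mol.
  So kat² = s⁻²·mol².
  N = kg·m·s⁻².
  So N⁻² = kg⁻²·m⁻²·s⁴.
  Bq = s⁻¹.
  So Bq⁻¹ = s.
  Combining: kat²·N⁻²·Bq⁻¹ = (s⁻²·mol²) · (kg⁻²·m⁻²·s⁴) · s = kg⁻²·m⁻²·s³·mol².
Right side:
  kat = mol/s = s⁻¹·mol (catalytic activity).
  So kat² = s⁻²·mol².
  N = kg·m/s² = kg·m·s⁻² (force = mass × acceleration).
  So N⁻³ = kg⁻³·m⁻³·s⁶.
  Bq = 1/s = s⁻¹ (activity is decays per second).
  So Bq⁻¹ = s.
  Sv = J/kg (equivalent dose = energy per mass),
      = m²·s⁻².
  So Sv⁻¹ = m⁻²·s².
  J = N·m (work = force × distance),
      = kg·m²·s⁻².
  Combining: kat²·N⁻³·Bq⁻¹·Sv⁻¹·m⁻¹·J = (s⁻²·mol²) · (kg⁻³·m⁻³·s⁶) · s · (m⁻²·s²) · m⁻¹ · (kg·m²·s⁻²) = kg⁻²·m⁻⁴·s⁵·mol².
Left is kg⁻²·m⁻²·s³·mol²; right is kg⁻²·m⁻⁴·s⁵·mol² — different.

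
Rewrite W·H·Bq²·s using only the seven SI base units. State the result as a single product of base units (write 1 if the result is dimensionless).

W = J/s (power = energy per time),
    = kg·m²·s⁻³.
H = Wb/A (inductance = flux per current),
    = kg·m²·s⁻²·A⁻².
Bq = 1/s = s⁻¹ (activity is decays per second).
So Bq² = s⁻².
Combining: W·H·Bq²·s = (kg·m²·s⁻³) · (kg·m²·s⁻²·A⁻²) · s⁻² · s = kg²·m⁴·s⁻⁶·A⁻².

kg²·m⁴·s⁻⁶·A⁻²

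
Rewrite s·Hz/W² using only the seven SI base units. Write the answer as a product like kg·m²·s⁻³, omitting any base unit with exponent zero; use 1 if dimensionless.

W = J/s (power = energy per time),
    = kg·m²·s⁻³.
So W⁻² = kg⁻²·m⁻⁴·s⁶.
Hz = 1/s = s⁻¹ (frequency is cycles per second).
Combining: W⁻²·s·Hz = (kg⁻²·m⁻⁴·s⁶) · s · s⁻¹ = kg⁻²·m⁻⁴·s⁶.

kg⁻²·m⁻⁴·s⁶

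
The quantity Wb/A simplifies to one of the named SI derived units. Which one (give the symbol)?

H

Wb = V·s (flux: a volt is a weber per second),
    = kg·m²·s⁻²·A⁻¹.
Combining: Wb·A⁻¹ = (kg·m²·s⁻²·A⁻¹) · A⁻¹ = kg·m²·s⁻²·A⁻².
kg·m²·s⁻²·A⁻² is the base-SI form of the henry.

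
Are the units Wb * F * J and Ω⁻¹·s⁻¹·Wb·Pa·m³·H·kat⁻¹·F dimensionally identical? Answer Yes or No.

No

Left side:
  Wb = kg·m²·s⁻²·A⁻¹.
  F = kg⁻¹·m⁻²·s⁴·A².
  J = kg·m²·s⁻².
  Combining: Wb·F·J = (kg·m²·s⁻²·A⁻¹) · (kg⁻¹·m⁻²·s⁴·A²) · (kg·m²·s⁻²) = kg·m²·A.
Right side:
  Ω = kg·m²·s⁻³·A⁻².
  So Ω⁻¹ = kg⁻¹·m⁻²·s³·A².
  Wb = kg·m²·s⁻²·A⁻¹.
  Pa = kg·m⁻¹·s⁻².
  H = kg·m²·s⁻²·A⁻².
  kat = s⁻¹·mol.
  So kat⁻¹ = s·mol⁻¹.
  F = kg⁻¹·m⁻²·s⁴·A².
  Combining: Ω⁻¹·s⁻¹·Wb·Pa·m³·H·kat⁻¹·F = (kg⁻¹·m⁻²·s³·A²) · s⁻¹ · (kg·m²·s⁻²·A⁻¹) · (kg·m⁻¹·s⁻²) · m³ · (kg·m²·s⁻²·A⁻²) · (s·mol⁻¹) · (kg⁻¹·m⁻²·s⁴·A²) = kg·m²·s·A·mol⁻¹.
Left is kg·m²·A; right is kg·m²·s·A·mol⁻¹ — different.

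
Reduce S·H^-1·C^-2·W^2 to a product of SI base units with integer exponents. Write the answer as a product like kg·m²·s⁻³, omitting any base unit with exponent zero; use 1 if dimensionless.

S = 1/Ω (conductance is reciprocal resistance),
    = kg⁻¹·m⁻²·s³·A².
H = Wb/A (inductance = flux per current),
    = kg·m²·s⁻²·A⁻².
So H⁻¹ = kg⁻¹·m⁻²·s²·A².
C = A·s = s·A (charge = current × time).
So C⁻² = s⁻²·A⁻².
W = J/s (power = energy per time),
    = kg·m²·s⁻³.
So W² = kg²·m⁴·s⁻⁶.
Combining: S·H⁻¹·C⁻²·W² = (kg⁻¹·m⁻²·s³·A²) · (kg⁻¹·m⁻²·s²·A²) · (s⁻²·A⁻²) · (kg²·m⁴·s⁻⁶) = s⁻³·A².

s⁻³·A²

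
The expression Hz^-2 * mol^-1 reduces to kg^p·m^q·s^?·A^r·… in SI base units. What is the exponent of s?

Hz = 1/s = s⁻¹ (frequency is cycles per second).
So Hz⁻² = s².
Combining: Hz⁻²·mol⁻¹ = s² · mol⁻¹ = s²·mol⁻¹.
The exponent of s is 2.

2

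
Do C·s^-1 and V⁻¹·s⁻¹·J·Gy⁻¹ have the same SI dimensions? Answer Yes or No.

Left side:
  C = A·s = s·A (charge = current × time).
  Combining: C·s⁻¹ = (s·A) · s⁻¹ = A.
Right side:
  V = W/A (potential = power per current),
      = kg·m²·s⁻³·A⁻¹.
  So V⁻¹ = kg⁻¹·m⁻²·s³·A.
  J = N·m (work = force × distance),
      = kg·m²·s⁻².
  Gy = J/kg (absorbed dose = energy per mass),
      = m²·s⁻².
  So Gy⁻¹ = m⁻²·s².
  Combining: V⁻¹·s⁻¹·J·Gy⁻¹ = (kg⁻¹·m⁻²·s³·A) · s⁻¹ · (kg·m²·s⁻²) · (m⁻²·s²) = m⁻²·s²·A.
Left is A; right is m⁻²·s²·A — different.

No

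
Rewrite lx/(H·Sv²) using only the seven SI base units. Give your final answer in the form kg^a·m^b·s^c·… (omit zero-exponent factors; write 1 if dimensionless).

H = Wb/A (inductance = flux per current),
    = kg·m²·s⁻²·A⁻².
So H⁻¹ = kg⁻¹·m⁻²·s²·A².
lx = lm/m² (illuminance = luminous flux per area),
    = m⁻²·cd.
Sv = J/kg (equivalent dose = energy per mass),
    = m²·s⁻².
So Sv⁻² = m⁻⁴·s⁴.
Combining: H⁻¹·lx·Sv⁻² = (kg⁻¹·m⁻²·s²·A²) · (m⁻²·cd) · (m⁻⁴·s⁴) = kg⁻¹·m⁻⁸·s⁶·A²·cd.

kg⁻¹·m⁻⁸·s⁶·A²·cd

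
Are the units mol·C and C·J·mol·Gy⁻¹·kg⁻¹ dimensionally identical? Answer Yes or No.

Yes

Left side:
  C = A·s = s·A (charge = current × time).
  Combining: mol·C = mol · (s·A) = s·A·mol.
Right side:
  C = A·s = s·A (charge = current × time).
  J = N·m (work = force × distance),
      = kg·m²·s⁻².
  Gy = J/kg (absorbed dose = energy per mass),
      = m²·s⁻².
  So Gy⁻¹ = m⁻²·s².
  Combining: C·J·mol·Gy⁻¹·kg⁻¹ = (s·A) · (kg·m²·s⁻²) · mol · (m⁻²·s²) · kg⁻¹ = s·A·mol.
Both reduce to s·A·mol.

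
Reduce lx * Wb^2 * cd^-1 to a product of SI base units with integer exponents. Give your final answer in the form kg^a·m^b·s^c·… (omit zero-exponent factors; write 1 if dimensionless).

kg²·m²·s⁻⁴·A⁻²

lx = lm/m² (illuminance = luminous flux per area),
    = m⁻²·cd.
Wb = V·s (flux: a volt is a weber per second),
    = kg·m²·s⁻²·A⁻¹.
So Wb² = kg²·m⁴·s⁻⁴·A⁻².
Combining: lx·Wb²·cd⁻¹ = (m⁻²·cd) · (kg²·m⁴·s⁻⁴·A⁻²) · cd⁻¹ = kg²·m²·s⁻⁴·A⁻².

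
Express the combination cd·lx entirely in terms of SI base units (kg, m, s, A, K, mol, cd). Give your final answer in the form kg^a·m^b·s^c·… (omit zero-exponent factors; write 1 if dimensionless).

lx = lm/m² (illuminance = luminous flux per area),
    = m⁻²·cd.
Combining: cd·lx = cd · (m⁻²·cd) = m⁻²·cd².

m⁻²·cd²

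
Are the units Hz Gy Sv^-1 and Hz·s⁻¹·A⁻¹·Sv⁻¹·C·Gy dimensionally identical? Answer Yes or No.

Yes

Left side:
  Hz = 1/s = s⁻¹ (frequency is cycles per second).
  Gy = J/kg (absorbed dose = energy per mass),
      = m²·s⁻².
  Sv = J/kg (equivalent dose = energy per mass),
      = m²·s⁻².
  So Sv⁻¹ = m⁻²·s².
  Combining: Hz·Gy·Sv⁻¹ = s⁻¹ · (m²·s⁻²) · (m⁻²·s²) = s⁻¹.
Right side:
  Hz = 1/s = s⁻¹ (frequency is cycles per second).
  Sv = J/kg (equivalent dose = energy per mass),
      = m²·s⁻².
  So Sv⁻¹ = m⁻²·s².
  C = A·s = s·A (charge = current × time).
  Gy = J/kg (absorbed dose = energy per mass),
      = m²·s⁻².
  Combining: Hz·s⁻¹·A⁻¹·Sv⁻¹·C·Gy = s⁻¹ · s⁻¹ · A⁻¹ · (m⁻²·s²) · (s·A) · (m²·s⁻²) = s⁻¹.
Both reduce to s⁻¹.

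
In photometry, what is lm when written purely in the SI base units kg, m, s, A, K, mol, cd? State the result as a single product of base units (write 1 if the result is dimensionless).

cd

lm = cd·sr = cd (luminous flux; sr is dimensionless).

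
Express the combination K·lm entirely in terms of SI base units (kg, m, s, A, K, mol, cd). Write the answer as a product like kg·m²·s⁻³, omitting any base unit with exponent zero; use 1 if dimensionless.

lm = cd·sr = cd (luminous flux; sr is dimensionless).
Combining: K·lm = K · cd = K·cd.

K·cd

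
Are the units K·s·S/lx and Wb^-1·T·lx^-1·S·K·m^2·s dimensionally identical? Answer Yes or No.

Left side:
  lx = lm/m² (illuminance = luminous flux per area),
      = m⁻²·cd.
  So lx⁻¹ = m²·cd⁻¹.
  S = 1/Ω (conductance is reciprocal resistance),
      = kg⁻¹·m⁻²·s³·A².
  Combining: lx⁻¹·K·s·S = (m²·cd⁻¹) · K · s · (kg⁻¹·m⁻²·s³·A²) = kg⁻¹·s⁴·A²·K·cd⁻¹.
Right side:
  Wb = V·s (flux: a volt is a weber per second),
      = kg·m²·s⁻²·A⁻¹.
  So Wb⁻¹ = kg⁻¹·m⁻²·s²·A.
  T = Wb/m² (flux density = flux per area),
      = kg·s⁻²·A⁻¹.
  lx = lm/m² (illuminance = luminous flux per area),
      = m⁻²·cd.
  So lx⁻¹ = m²·cd⁻¹.
  S = 1/Ω (conductance is reciprocal resistance),
      = kg⁻¹·m⁻²·s³·A².
  Combining: Wb⁻¹·T·lx⁻¹·S·K·m²·s = (kg⁻¹·m⁻²·s²·A) · (kg·s⁻²·A⁻¹) · (m²·cd⁻¹) · (kg⁻¹·m⁻²·s³·A²) · K · m² · s = kg⁻¹·s⁴·A²·K·cd⁻¹.
Both reduce to kg⁻¹·s⁴·A²·K·cd⁻¹.

Yes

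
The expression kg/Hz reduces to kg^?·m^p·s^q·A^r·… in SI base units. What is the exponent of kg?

1

Hz = s⁻¹.
So Hz⁻¹ = s.
Combining: Hz⁻¹·kg = s · kg = kg·s.
The exponent of kg is 1.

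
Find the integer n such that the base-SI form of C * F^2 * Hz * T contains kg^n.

C = A·s = s·A (charge = current × time).
F = C/V (capacitance = charge per voltage),
    = A·s/(kg·m²·s⁻³·A⁻¹) (substituting C and V),
    = kg⁻¹·m⁻²·s⁴·A².
So F² = kg⁻²·m⁻⁴·s⁸·A⁴.
Hz = 1/s = s⁻¹ (frequency is cycles per second).
T = Wb/m² (flux density = flux per area),
    = kg·s⁻²·A⁻¹.
Combining: C·F²·Hz·T = (s·A) · (kg⁻²·m⁻⁴·s⁸·A⁴) · s⁻¹ · (kg·s⁻²·A⁻¹) = kg⁻¹·m⁻⁴·s⁶·A⁴.
The exponent of kg is -1.

-1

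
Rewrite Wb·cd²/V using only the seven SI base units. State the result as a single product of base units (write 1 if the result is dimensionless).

s·cd²

Wb = V·s (flux: a volt is a weber per second),
    = kg·m²·s⁻²·A⁻¹.
V = W/A (potential = power per current),
    = kg·m²·s⁻³·A⁻¹.
So V⁻¹ = kg⁻¹·m⁻²·s³·A.
Combining: Wb·V⁻¹·cd² = (kg·m²·s⁻²·A⁻¹) · (kg⁻¹·m⁻²·s³·A) · cd² = s·cd².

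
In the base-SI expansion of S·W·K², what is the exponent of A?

2

S = 1/Ω (conductance is reciprocal resistance),
    = kg⁻¹·m⁻²·s³·A².
W = J/s (power = energy per time),
    = kg·m²·s⁻³.
Combining: S·W·K² = (kg⁻¹·m⁻²·s³·A²) · (kg·m²·s⁻³) · K² = A²·K².
The exponent of A is 2.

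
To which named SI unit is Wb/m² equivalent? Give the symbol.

T

Wb = V·s (flux: a volt is a weber per second),
    = kg·m²·s⁻²·A⁻¹.
Combining: m⁻²·Wb = m⁻² · (kg·m²·s⁻²·A⁻¹) = kg·s⁻²·A⁻¹.
kg·s⁻²·A⁻¹ is the base-SI form of the tesla.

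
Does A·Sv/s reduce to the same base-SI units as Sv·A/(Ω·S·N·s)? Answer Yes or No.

No

Left side:
  Sv = J/kg (equivalent dose = energy per mass),
      = m²·s⁻².
  Combining: A·s⁻¹·Sv = A · s⁻¹ · (m²·s⁻²) = m²·s⁻³·A.
Right side:
  Ω = V/A (resistance = voltage per current),
      = kg·m²·s⁻³·A⁻².
  So Ω⁻¹ = kg⁻¹·m⁻²·s³·A².
  Sv = J/kg (equivalent dose = energy per mass),
      = m²·s⁻².
  S = 1/Ω (conductance is reciprocal resistance),
      = kg⁻¹·m⁻²·s³·A².
  So S⁻¹ = kg·m²·s⁻³·A⁻².
  N = kg·m/s² = kg·m·s⁻² (force = mass × acceleration).
  So N⁻¹ = kg⁻¹·m⁻¹·s².
  Combining: Ω⁻¹·Sv·S⁻¹·N⁻¹·A·s⁻¹ = (kg⁻¹·m⁻²·s³·A²) · (m²·s⁻²) · (kg·m²·s⁻³·A⁻²) · (kg⁻¹·m⁻¹·s²) · A · s⁻¹ = kg⁻¹·m·s⁻¹·A.
Left is m²·s⁻³·A; right is kg⁻¹·m·s⁻¹·A — different.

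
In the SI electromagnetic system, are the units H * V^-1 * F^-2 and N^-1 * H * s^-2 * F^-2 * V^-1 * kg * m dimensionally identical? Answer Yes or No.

Left side:
  H = Wb/A (inductance = flux per current),
      = kg·m²·s⁻²·A⁻².
  V = W/A (potential = power per current),
      = kg·m²·s⁻³·A⁻¹.
  So V⁻¹ = kg⁻¹·m⁻²·s³·A.
  F = C/V (capacitance = charge per voltage),
      = A·s/(kg·m²·s⁻³·A⁻¹) (substituting C and V),
      = kg⁻¹·m⁻²·s⁴·A².
  So F⁻² = kg²·m⁴·s⁻⁸·A⁻⁴.
  Combining: H·V⁻¹·F⁻² = (kg·m²·s⁻²·A⁻²) · (kg⁻¹·m⁻²·s³·A) · (kg²·m⁴·s⁻⁸·A⁻⁴) = kg²·m⁴·s⁻⁷·A⁻⁵.
Right side:
  N = kg·m·s⁻².
  So N⁻¹ = kg⁻¹·m⁻¹·s².
  H = kg·m²·s⁻²·A⁻².
  F = kg⁻¹·m⁻²·s⁴·A².
  So F⁻² = kg²·m⁴·s⁻⁸·A⁻⁴.
  V = kg·m²·s⁻³·A⁻¹.
  So V⁻¹ = kg⁻¹·m⁻²·s³·A.
  Combining: N⁻¹·H·s⁻²·F⁻²·V⁻¹·kg·m = (kg⁻¹·m⁻¹·s²) · (kg·m²·s⁻²·A⁻²) · s⁻² · (kg²·m⁴·s⁻⁸·A⁻⁴) · (kg⁻¹·m⁻²·s³·A) · kg · m = kg²·m⁴·s⁻⁷·A⁻⁵.
Both reduce to kg²·m⁴·s⁻⁷·A⁻⁵.

Yes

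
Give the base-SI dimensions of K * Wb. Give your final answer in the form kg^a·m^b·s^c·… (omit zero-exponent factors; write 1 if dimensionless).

Wb = kg·m²·s⁻²·A⁻¹.
Combining: K·Wb = K · (kg·m²·s⁻²·A⁻¹) = kg·m²·s⁻²·A⁻¹·K.

kg·m²·s⁻²·A⁻¹·K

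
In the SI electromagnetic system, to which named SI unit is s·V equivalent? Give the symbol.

V = kg·m²·s⁻³·A⁻¹.
Combining: s·V = s · (kg·m²·s⁻³·A⁻¹) = kg·m²·s⁻²·A⁻¹.
kg·m²·s⁻²·A⁻¹ is the base-SI form of the weber.

Wb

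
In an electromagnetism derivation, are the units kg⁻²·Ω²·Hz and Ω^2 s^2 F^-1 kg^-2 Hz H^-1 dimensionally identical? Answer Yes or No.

Yes

Left side:
  Ω = V/A (resistance = voltage per current),
      = kg·m²·s⁻³·A⁻².
  So Ω² = kg²·m⁴·s⁻⁶·A⁻⁴.
  Hz = 1/s = s⁻¹ (frequency is cycles per second).
  Combining: kg⁻²·Ω²·Hz = kg⁻² · (kg²·m⁴·s⁻⁶·A⁻⁴) · s⁻¹ = m⁴·s⁻⁷·A⁻⁴.
Right side:
  Ω = V/A (resistance = voltage per current),
      = kg·m²·s⁻³·A⁻².
  So Ω² = kg²·m⁴·s⁻⁶·A⁻⁴.
  F = C/V (capacitance = charge per voltage),
      = A·s/(kg·m²·s⁻³·A⁻¹) (substituting C and V),
      = kg⁻¹·m⁻²·s⁴·A².
  So F⁻¹ = kg·m²·s⁻⁴·A⁻².
  Hz = 1/s = s⁻¹ (frequency is cycles per second).
  H = Wb/A (inductance = flux per current),
      = kg·m²·s⁻²·A⁻².
  So H⁻¹ = kg⁻¹·m⁻²·s²·A².
  Combining: Ω²·s²·F⁻¹·kg⁻²·Hz·H⁻¹ = (kg²·m⁴·s⁻⁶·A⁻⁴) · s² · (kg·m²·s⁻⁴·A⁻²) · kg⁻² · s⁻¹ · (kg⁻¹·m⁻²·s²·A²) = m⁴·s⁻⁷·A⁻⁴.
Both reduce to m⁴·s⁻⁷·A⁻⁴.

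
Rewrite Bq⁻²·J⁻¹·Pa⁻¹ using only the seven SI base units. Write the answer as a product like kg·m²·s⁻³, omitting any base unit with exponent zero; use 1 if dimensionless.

Bq = s⁻¹.
So Bq⁻² = s².
J = kg·m²·s⁻².
So J⁻¹ = kg⁻¹·m⁻²·s².
Pa = kg·m⁻¹·s⁻².
So Pa⁻¹ = kg⁻¹·m·s².
Combining: Bq⁻²·J⁻¹·Pa⁻¹ = s² · (kg⁻¹·m⁻²·s²) · (kg⁻¹·m·s²) = kg⁻²·m⁻¹·s⁶.

kg⁻²·m⁻¹·s⁶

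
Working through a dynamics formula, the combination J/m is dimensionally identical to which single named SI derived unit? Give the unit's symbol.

N

J = kg·m²·s⁻².
Combining: m⁻¹·J = m⁻¹ · (kg·m²·s⁻²) = kg·m·s⁻².
kg·m·s⁻² is the base-SI form of the newton.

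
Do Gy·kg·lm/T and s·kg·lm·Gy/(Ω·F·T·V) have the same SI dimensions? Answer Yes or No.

No

Left side:
  Gy = J/kg (absorbed dose = energy per mass),
      = m²·s⁻².
  T = Wb/m² (flux density = flux per area),
      = kg·s⁻²·A⁻¹.
  So T⁻¹ = kg⁻¹·s²·A.
  lm = cd·sr = cd (luminous flux; sr is dimensionless).
  Combining: Gy·T⁻¹·kg·lm = (m²·s⁻²) · (kg⁻¹·s²·A) · kg · cd = m²·A·cd.
Right side:
  Ω = kg·m²·s⁻³·A⁻².
  So Ω⁻¹ = kg⁻¹·m⁻²·s³·A².
  F = kg⁻¹·m⁻²·s⁴·A².
  So F⁻¹ = kg·m²·s⁻⁴·A⁻².
  lm = cd.
  T = kg·s⁻²·A⁻¹.
  So T⁻¹ = kg⁻¹·s²·A.
  V = kg·m²·s⁻³·A⁻¹.
  So V⁻¹ = kg⁻¹·m⁻²·s³·A.
  Gy = m²·s⁻².
  Combining: s·kg·Ω⁻¹·F⁻¹·lm·T⁻¹·V⁻¹·Gy = s · kg · (kg⁻¹·m⁻²·s³·A²) · (kg·m²·s⁻⁴·A⁻²) · cd · (kg⁻¹·s²·A) · (kg⁻¹·m⁻²·s³·A) · (m²·s⁻²) = kg⁻¹·s³·A²·cd.
Left is m²·A·cd; right is kg⁻¹·s³·A²·cd — different.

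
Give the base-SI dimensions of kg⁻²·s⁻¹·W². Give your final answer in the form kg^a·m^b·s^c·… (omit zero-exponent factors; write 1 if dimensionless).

m⁴·s⁻⁷

W = J/s (power = energy per time),
    = kg·m²·s⁻³.
So W² = kg²·m⁴·s⁻⁶.
Combining: kg⁻²·s⁻¹·W² = kg⁻² · s⁻¹ · (kg²·m⁴·s⁻⁶) = m⁴·s⁻⁷.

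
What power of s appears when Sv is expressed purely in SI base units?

-2

Sv = J/kg (equivalent dose = energy per mass),
    = m²·s⁻².
The exponent of s is -2.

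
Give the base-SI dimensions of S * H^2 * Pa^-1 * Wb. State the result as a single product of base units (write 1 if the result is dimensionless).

S = 1/Ω (conductance is reciprocal resistance),
    = kg⁻¹·m⁻²·s³·A².
H = Wb/A (inductance = flux per current),
    = kg·m²·s⁻²·A⁻².
So H² = kg²·m⁴·s⁻⁴·A⁻⁴.
Pa = N/m² (pressure = force per area),
    = kg·m⁻¹·s⁻².
So Pa⁻¹ = kg⁻¹·m·s².
Wb = V·s (flux: a volt is a weber per second),
    = kg·m²·s⁻²·A⁻¹.
Combining: S·H²·Pa⁻¹·Wb = (kg⁻¹·m⁻²·s³·A²) · (kg²·m⁴·s⁻⁴·A⁻⁴) · (kg⁻¹·m·s²) · (kg·m²·s⁻²·A⁻¹) = kg·m⁵·s⁻¹·A⁻³.

kg·m⁵·s⁻¹·A⁻³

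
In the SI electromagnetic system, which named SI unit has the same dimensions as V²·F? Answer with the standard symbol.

V = W/A (potential = power per current),
    = kg·m²·s⁻³·A⁻¹.
So V² = kg²·m⁴·s⁻⁶·A⁻².
F = C/V (capacitance = charge per voltage),
    = A·s/(kg·m²·s⁻³·A⁻¹) (substituting C and V),
    = kg⁻¹·m⁻²·s⁴·A².
Combining: V²·F = (kg²·m⁴·s⁻⁶·A⁻²) · (kg⁻¹·m⁻²·s⁴·A²) = kg·m²·s⁻².
kg·m²·s⁻² is the base-SI form of the joule.

J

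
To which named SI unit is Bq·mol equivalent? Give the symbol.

kat

Bq = s⁻¹.
Combining: Bq·mol = s⁻¹ · mol = s⁻¹·mol.
s⁻¹·mol is the base-SI form of the katal.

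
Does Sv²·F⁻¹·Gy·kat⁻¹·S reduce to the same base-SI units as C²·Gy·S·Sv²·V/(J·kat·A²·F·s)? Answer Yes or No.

No

Left side:
  Sv = J/kg (equivalent dose = energy per mass),
      = m²·s⁻².
  So Sv² = m⁴·s⁻⁴.
  F = C/V (capacitance = charge per voltage),
      = A·s/(kg·m²·s⁻³·A⁻¹) (substituting C and V),
      = kg⁻¹·m⁻²·s⁴·A².
  So F⁻¹ = kg·m²·s⁻⁴·A⁻².
  Gy = J/kg (absorbed dose = energy per mass),
      = m²·s⁻².
  kat = mol/s = s⁻¹·mol (catalytic activity).
  So kat⁻¹ = s·mol⁻¹.
  S = 1/Ω (conductance is reciprocal resistance),
      = kg⁻¹·m⁻²·s³·A².
  Combining: Sv²·F⁻¹·Gy·kat⁻¹·S = (m⁴·s⁻⁴) · (kg·m²·s⁻⁴·A⁻²) · (m²·s⁻²) · (s·mol⁻¹) · (kg⁻¹·m⁻²·s³·A²) = m⁶·s⁻⁶·mol⁻¹.
Right side:
  J = kg·m²·s⁻².
  So J⁻¹ = kg⁻¹·m⁻²·s².
  C = s·A.
  So C² = s²·A².
  Gy = m²·s⁻².
  S = kg⁻¹·m⁻²·s³·A².
  kat = s⁻¹·mol.
  So kat⁻¹ = s·mol⁻¹.
  F = kg⁻¹·m⁻²·s⁴·A².
  So F⁻¹ = kg·m²·s⁻⁴·A⁻².
  Sv = m²·s⁻².
  So Sv² = m⁴·s⁻⁴.
  V = kg·m²·s⁻³·A⁻¹.
  Combining: J⁻¹·C²·Gy·S·kat⁻¹·A⁻²·F⁻¹·s⁻¹·Sv²·V = (kg⁻¹·m⁻²·s²) · (s²·A²) · (m²·s⁻²) · (kg⁻¹·m⁻²·s³·A²) · (s·mol⁻¹) · A⁻² · (kg·m²·s⁻⁴·A⁻²) · s⁻¹ · (m⁴·s⁻⁴) · (kg·m²·s⁻³·A⁻¹) = m⁶·s⁻⁶·A⁻¹·mol⁻¹.
Left is m⁶·s⁻⁶·mol⁻¹; right is m⁶·s⁻⁶·A⁻¹·mol⁻¹ — different.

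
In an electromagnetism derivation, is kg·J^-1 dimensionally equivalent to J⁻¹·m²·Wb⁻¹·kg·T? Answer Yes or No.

Left side:
  J = kg·m²·s⁻².
  So J⁻¹ = kg⁻¹·m⁻²·s².
  Combining: kg·J⁻¹ = kg · (kg⁻¹·m⁻²·s²) = m⁻²·s².
Right side:
  J = N·m (work = force × distance),
      = kg·m²·s⁻².
  So J⁻¹ = kg⁻¹·m⁻²·s².
  Wb = V·s (flux: a volt is a weber per second),
      = kg·m²·s⁻²·A⁻¹.
  So Wb⁻¹ = kg⁻¹·m⁻²·s²·A.
  T = Wb/m² (flux density = flux per area),
      = kg·s⁻²·A⁻¹.
  Combining: J⁻¹·m²·Wb⁻¹·kg·T = (kg⁻¹·m⁻²·s²) · m² · (kg⁻¹·m⁻²·s²·A) · kg · (kg·s⁻²·A⁻¹) = m⁻²·s².
Both reduce to m⁻²·s².

Yes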